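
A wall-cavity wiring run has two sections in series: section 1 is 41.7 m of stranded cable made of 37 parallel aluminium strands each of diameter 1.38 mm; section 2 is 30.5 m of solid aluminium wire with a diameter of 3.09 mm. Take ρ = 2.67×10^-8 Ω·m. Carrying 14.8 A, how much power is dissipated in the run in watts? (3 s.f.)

Section 1: A_strand = π(6.9000e-04)² = 1.496e-06 m²; R₁ = ρL/(N·A_s) = (2.67×10^-8)(41.7)/(37×1.496e-06) = 0.02012 Ω
Section 2: A = π(d/2)² = π(1.5450e-03 m)² = 7.499e-06 m²
R₂ = (2.67×10^-8)(30.5)/(7.499e-06) = 0.1086 Ω
R = R₁ + R₂ = 0.1287 Ω
P = I²R = (14.8)² × 0.1287 = 28.2 W

28.2 W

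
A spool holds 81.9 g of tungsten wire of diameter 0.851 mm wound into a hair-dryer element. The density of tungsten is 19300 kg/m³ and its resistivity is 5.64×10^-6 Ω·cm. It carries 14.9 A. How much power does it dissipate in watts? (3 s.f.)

ρ = 5.64×10^-6 Ω·cm = 5.64×10^-8 Ω·m
A = π(d/2)² = π(4.2550e-04 m)² = 5.6879e-07 m²
L = m/(density·A) = 0.0819/(19300×5.6879e-07) = 7.461 m
R = ρL/A = (5.64×10^-8)(7.461)/(5.6879e-07) = 0.7398 Ω
P = I²R = (14.9)² × 0.7398 = 164 W

164 W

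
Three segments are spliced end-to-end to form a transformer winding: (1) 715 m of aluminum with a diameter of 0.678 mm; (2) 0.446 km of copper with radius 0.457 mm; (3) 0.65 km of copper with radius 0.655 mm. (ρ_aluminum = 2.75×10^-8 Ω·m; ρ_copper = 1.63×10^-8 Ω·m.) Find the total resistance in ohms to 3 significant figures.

73.4 Ω

Seg 1: A = π(d/2)² = π(3.3900e-04 m)² = 3.610e-07 m²
R_1 = (2.75×10^-8)(715)/(3.610e-07) = 54.46 Ω
Seg 2: A = πr² = π(4.5700e-04 m)² = 6.561e-07 m²
R_2 = (1.63×10^-8)(446)/(6.561e-07) = 11.08 Ω
Seg 3: A = πr² = π(6.5500e-04 m)² = 1.348e-06 m²
R_3 = (1.63×10^-8)(650)/(1.348e-06) = 7.861 Ω
R_total = R_1 + R_2 + R_3 = 73.4 Ω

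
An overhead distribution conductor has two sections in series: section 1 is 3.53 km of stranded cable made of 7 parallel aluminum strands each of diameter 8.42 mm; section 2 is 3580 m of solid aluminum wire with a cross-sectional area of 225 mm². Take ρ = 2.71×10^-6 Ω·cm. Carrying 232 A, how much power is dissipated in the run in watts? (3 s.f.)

ρ = 2.71×10^-6 Ω·cm = 2.71×10^-8 Ω·m
Section 1: A_strand = π(4.2100e-03)² = 5.568e-05 m²; R₁ = ρL/(N·A_s) = (2.71×10^-8)(3530)/(7×5.568e-05) = 0.2454 Ω
Section 2: A = 225 mm² = 2.250e-04 m²
R₂ = (2.71×10^-8)(3580)/(2.250e-04) = 0.4312 Ω
R = R₁ + R₂ = 0.6766 Ω
P = I²R = (232)² × 0.6766 = 36400 W

36400 W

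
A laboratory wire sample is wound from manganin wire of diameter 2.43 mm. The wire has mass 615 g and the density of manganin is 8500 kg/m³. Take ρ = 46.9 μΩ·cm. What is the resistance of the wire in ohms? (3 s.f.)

1.58 Ω

ρ = 46.9 μΩ·cm = 4.69×10^-7 Ω·m
A = π(d/2)² = π(1.2150e-03 m)² = 4.6377e-06 m²
L = m/(density·A) = 0.615/(8500×4.6377e-06) = 15.6 m
R = ρL/A = (4.69×10^-7)(15.6)/(4.6377e-06) = 1.58 Ω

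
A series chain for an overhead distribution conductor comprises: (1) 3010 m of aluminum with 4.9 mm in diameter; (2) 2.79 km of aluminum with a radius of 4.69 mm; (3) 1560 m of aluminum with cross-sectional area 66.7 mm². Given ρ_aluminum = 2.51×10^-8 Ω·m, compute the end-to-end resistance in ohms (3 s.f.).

5.61 Ω

Seg 1: A = π(d/2)² = π(2.4500e-03 m)² = 1.886e-05 m²
R_1 = (2.51×10^-8)(3010)/(1.886e-05) = 4.006 Ω
Seg 2: A = πr² = π(4.6900e-03 m)² = 6.910e-05 m²
R_2 = (2.51×10^-8)(2790)/(6.910e-05) = 1.013 Ω
Seg 3: A = 66.7 mm² = 6.670e-05 m²
R_3 = (2.51×10^-8)(1560)/(6.670e-05) = 0.587 Ω
R_total = R_1 + R_2 + R_3 = 5.61 Ω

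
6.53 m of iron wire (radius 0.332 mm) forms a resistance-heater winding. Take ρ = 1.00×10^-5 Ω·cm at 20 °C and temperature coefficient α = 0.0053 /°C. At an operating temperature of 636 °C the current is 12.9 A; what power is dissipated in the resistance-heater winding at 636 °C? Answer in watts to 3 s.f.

1340 W

ρ = 1.00×10^-5 Ω·cm = 1.00×10^-7 Ω·m
A = πr² = π(3.3200e-04 m)² = 3.463e-07 m²
R₍20₎ = ρL/A = (1.00×10^-7)(6.53)/(3.463e-07) = 1.886 Ω
R₍636₎ = R₍20₎(1 + αΔT) = 1.886 × (1 + 0.0053×616) = 8.042 Ω
P = I²R = (12.9)² × 8.042 = 1340 W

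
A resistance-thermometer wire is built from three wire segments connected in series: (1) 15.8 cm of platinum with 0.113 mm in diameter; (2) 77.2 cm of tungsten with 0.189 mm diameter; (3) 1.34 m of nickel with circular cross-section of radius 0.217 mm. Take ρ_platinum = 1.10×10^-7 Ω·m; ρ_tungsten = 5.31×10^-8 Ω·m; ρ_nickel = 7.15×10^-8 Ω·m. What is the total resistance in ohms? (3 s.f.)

Seg 1: A = π(d/2)² = π(5.6500e-05 m)² = 1.003e-08 m²
R_1 = (1.10×10^-7)(0.158)/(1.003e-08) = 1.733 Ω
Seg 2: A = π(d/2)² = π(9.4500e-05 m)² = 2.806e-08 m²
R_2 = (5.31×10^-8)(0.772)/(2.806e-08) = 1.461 Ω
Seg 3: A = πr² = π(2.1700e-04 m)² = 1.479e-07 m²
R_3 = (7.15×10^-8)(1.34)/(1.479e-07) = 0.6477 Ω
R_total = R_1 + R_2 + R_3 = 3.84 Ω

3.84 Ω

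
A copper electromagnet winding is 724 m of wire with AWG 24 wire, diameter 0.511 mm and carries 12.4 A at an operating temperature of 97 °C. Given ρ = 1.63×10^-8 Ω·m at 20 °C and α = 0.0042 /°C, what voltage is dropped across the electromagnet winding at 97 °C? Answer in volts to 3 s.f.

944 V

A = π(0.511/2 mm)² = π(2.5550e-04 m)² = 2.051e-07 m²
R₍20₎ = ρL/A = (1.63×10^-8)(724)/(2.051e-07) = 57.54 Ω
R₍97₎ = R₍20₎(1 + αΔT) = 57.54 × (1 + 0.0042×77) = 76.15 Ω
V = IR = 12.4 × 76.15 = 944 V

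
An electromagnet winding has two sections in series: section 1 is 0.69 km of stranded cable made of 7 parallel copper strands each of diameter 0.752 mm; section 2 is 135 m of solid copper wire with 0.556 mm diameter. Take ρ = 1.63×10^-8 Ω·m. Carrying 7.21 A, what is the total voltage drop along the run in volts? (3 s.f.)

91.4 V

Section 1: A_strand = π(3.7600e-04)² = 4.441e-07 m²; R₁ = ρL/(N·A_s) = (1.63×10^-8)(690)/(7×4.441e-07) = 3.618 Ω
Section 2: A = π(d/2)² = π(2.7800e-04 m)² = 2.428e-07 m²
R₂ = (1.63×10^-8)(135)/(2.428e-07) = 9.063 Ω
R = R₁ + R₂ = 12.68 Ω
V = IR = 7.21 × 12.68 = 91.4 V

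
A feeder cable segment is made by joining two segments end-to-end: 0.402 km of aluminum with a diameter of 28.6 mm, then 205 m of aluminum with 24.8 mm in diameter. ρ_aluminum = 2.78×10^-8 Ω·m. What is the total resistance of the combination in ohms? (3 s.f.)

Segment 1: A = π(d/2)² = π(1.4300e-02 m)² = 6.424e-04 m²
R₁ = ρL/A = (2.78×10^-8)(402)/(6.424e-04) = 0.0174 Ω
Segment 2: A = π(d/2)² = π(1.2400e-02 m)² = 4.831e-04 m²
R₂ = (2.78×10^-8)(205)/(4.831e-04) = 0.0118 Ω
R = R₁ + R₂ = 0.0292 Ω

0.0292 Ω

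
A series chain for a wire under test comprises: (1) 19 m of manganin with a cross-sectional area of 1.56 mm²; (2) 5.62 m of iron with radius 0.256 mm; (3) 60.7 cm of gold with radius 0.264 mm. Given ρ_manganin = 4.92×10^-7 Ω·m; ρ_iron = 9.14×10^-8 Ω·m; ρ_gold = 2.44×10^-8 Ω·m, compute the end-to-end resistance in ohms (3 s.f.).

Seg 1: A = 1.56 mm² = 1.560e-06 m²
R_1 = (4.92×10^-7)(19)/(1.560e-06) = 5.992 Ω
Seg 2: A = πr² = π(2.5600e-04 m)² = 2.059e-07 m²
R_2 = (9.14×10^-8)(5.62)/(2.059e-07) = 2.495 Ω
Seg 3: A = πr² = π(2.6400e-04 m)² = 2.190e-07 m²
R_3 = (2.44×10^-8)(0.607)/(2.190e-07) = 0.06764 Ω
R_total = R_1 + R_2 + R_3 = 8.55 Ω

8.55 Ω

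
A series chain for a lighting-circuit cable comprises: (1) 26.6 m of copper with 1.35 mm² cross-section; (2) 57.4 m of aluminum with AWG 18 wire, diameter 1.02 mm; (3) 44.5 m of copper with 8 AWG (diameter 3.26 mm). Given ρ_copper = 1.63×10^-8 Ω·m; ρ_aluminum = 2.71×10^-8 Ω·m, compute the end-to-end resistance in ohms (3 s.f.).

Seg 1: A = 1.35 mm² = 1.350e-06 m²
R_1 = (1.63×10^-8)(26.6)/(1.350e-06) = 0.3212 Ω
Seg 2: A = π(1.02/2 mm)² = π(5.1000e-04 m)² = 8.171e-07 m²
R_2 = (2.71×10^-8)(57.4)/(8.171e-07) = 1.904 Ω
Seg 3: A = π(3.26/2 mm)² = π(1.6300e-03 m)² = 8.347e-06 m²
R_3 = (1.63×10^-8)(44.5)/(8.347e-06) = 0.0869 Ω
R_total = R_1 + R_2 + R_3 = 2.31 Ω

2.31 Ω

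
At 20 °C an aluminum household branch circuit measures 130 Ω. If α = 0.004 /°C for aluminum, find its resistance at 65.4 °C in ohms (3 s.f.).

ΔT = 65.4 − 20 = 45.4 °C
R = R₀(1 + αΔT) = 130 × (1 + 0.004×45.4) = 130 × 1.182 = 154 Ω

154 Ω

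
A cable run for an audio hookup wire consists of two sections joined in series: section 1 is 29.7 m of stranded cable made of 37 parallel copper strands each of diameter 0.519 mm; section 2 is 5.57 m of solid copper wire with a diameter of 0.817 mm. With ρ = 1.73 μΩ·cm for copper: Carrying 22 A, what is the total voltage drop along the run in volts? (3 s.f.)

5.49 V

ρ = 1.73 μΩ·cm = 1.73×10^-8 Ω·m
Section 1: A_strand = π(2.5950e-04)² = 2.116e-07 m²; R₁ = ρL/(N·A_s) = (1.73×10^-8)(29.7)/(37×2.116e-07) = 0.06564 Ω
Section 2: A = π(d/2)² = π(4.0850e-04 m)² = 5.242e-07 m²
R₂ = (1.73×10^-8)(5.57)/(5.242e-07) = 0.1838 Ω
R = R₁ + R₂ = 0.2495 Ω
V = IR = 22 × 0.2495 = 5.49 V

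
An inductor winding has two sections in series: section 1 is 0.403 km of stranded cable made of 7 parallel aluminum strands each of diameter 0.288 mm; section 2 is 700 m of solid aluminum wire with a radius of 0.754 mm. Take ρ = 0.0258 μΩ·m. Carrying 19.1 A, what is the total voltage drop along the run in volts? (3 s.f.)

629 V

ρ = 0.0258 μΩ·m = 2.58×10^-8 Ω·m
Section 1: A_strand = π(1.4400e-04)² = 6.514e-08 m²; R₁ = ρL/(N·A_s) = (2.58×10^-8)(403)/(7×6.514e-08) = 22.8 Ω
Section 2: A = πr² = π(7.5400e-04 m)² = 1.786e-06 m²
R₂ = (2.58×10^-8)(700)/(1.786e-06) = 10.11 Ω
R = R₁ + R₂ = 32.91 Ω
V = IR = 19.1 × 32.91 = 629 V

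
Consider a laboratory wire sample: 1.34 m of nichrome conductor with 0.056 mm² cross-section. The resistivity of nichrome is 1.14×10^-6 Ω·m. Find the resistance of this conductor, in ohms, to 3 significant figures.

A = 0.056 mm² = 5.600e-08 m²
R = ρL/A = (1.14×10^-6)(1.34 m)/(5.600e-08 m²) = 27.3 Ω

27.3 Ω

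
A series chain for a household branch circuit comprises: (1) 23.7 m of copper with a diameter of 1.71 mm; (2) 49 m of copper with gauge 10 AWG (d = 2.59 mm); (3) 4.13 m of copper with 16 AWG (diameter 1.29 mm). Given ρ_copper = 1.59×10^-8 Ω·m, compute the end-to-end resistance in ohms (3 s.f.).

Seg 1: A = π(d/2)² = π(8.5500e-04 m)² = 2.297e-06 m²
R_1 = (1.59×10^-8)(23.7)/(2.297e-06) = 0.1641 Ω
Seg 2: A = π(2.59/2 mm)² = π(1.2950e-03 m)² = 5.269e-06 m²
R_2 = (1.59×10^-8)(49)/(5.269e-06) = 0.1479 Ω
Seg 3: A = π(1.29/2 mm)² = π(6.4500e-04 m)² = 1.307e-06 m²
R_3 = (1.59×10^-8)(4.13)/(1.307e-06) = 0.05024 Ω
R_total = R_1 + R_2 + R_3 = 0.362 Ω

0.362 Ω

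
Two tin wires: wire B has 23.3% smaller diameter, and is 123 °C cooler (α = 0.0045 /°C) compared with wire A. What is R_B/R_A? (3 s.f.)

0.759

R ∝ ρL/d² with ρ ∝ (1+αΔT), so R_B/R_A = (1 − 23.3/100)⁻² × (1 − 0.0045×123)
= 1.7 × 0.4465 = 0.759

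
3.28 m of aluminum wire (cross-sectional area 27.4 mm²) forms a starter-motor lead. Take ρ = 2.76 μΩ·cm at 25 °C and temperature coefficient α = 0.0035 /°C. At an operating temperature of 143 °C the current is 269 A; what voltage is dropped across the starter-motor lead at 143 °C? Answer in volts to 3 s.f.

ρ = 2.76 μΩ·cm = 2.76×10^-8 Ω·m
A = 27.4 mm² = 2.740e-05 m²
R₍25₎ = ρL/A = (2.76×10^-8)(3.28)/(2.740e-05) = 0.003304 Ω
R₍143₎ = R₍25₎(1 + αΔT) = 0.003304 × (1 + 0.0035×118) = 0.004668 Ω
V = IR = 269 × 0.004668 = 1.26 V

1.26 V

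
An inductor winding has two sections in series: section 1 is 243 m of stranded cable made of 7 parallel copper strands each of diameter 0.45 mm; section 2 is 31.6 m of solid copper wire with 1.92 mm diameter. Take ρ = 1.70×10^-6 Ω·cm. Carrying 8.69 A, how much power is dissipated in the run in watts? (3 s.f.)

294 W

ρ = 1.70×10^-6 Ω·cm = 1.70×10^-8 Ω·m
Section 1: A_strand = π(2.2500e-04)² = 1.590e-07 m²; R₁ = ρL/(N·A_s) = (1.70×10^-8)(243)/(7×1.590e-07) = 3.711 Ω
Section 2: A = π(d/2)² = π(9.6000e-04 m)² = 2.895e-06 m²
R₂ = (1.70×10^-8)(31.6)/(2.895e-06) = 0.1855 Ω
R = R₁ + R₂ = 3.896 Ω
P = I²R = (8.69)² × 3.896 = 294 W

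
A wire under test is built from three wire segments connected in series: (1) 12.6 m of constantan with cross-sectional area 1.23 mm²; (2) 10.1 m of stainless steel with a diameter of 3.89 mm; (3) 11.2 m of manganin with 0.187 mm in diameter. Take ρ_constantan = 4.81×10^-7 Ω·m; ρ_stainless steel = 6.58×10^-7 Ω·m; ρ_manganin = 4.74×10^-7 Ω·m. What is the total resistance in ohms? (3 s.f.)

Seg 1: A = 1.23 mm² = 1.230e-06 m²
R_1 = (4.81×10^-7)(12.6)/(1.230e-06) = 4.927 Ω
Seg 2: A = π(d/2)² = π(1.9450e-03 m)² = 1.188e-05 m²
R_2 = (6.58×10^-7)(10.1)/(1.188e-05) = 0.5592 Ω
Seg 3: A = π(d/2)² = π(9.3500e-05 m)² = 2.746e-08 m²
R_3 = (4.74×10^-7)(11.2)/(2.746e-08) = 193.3 Ω
R_total = R_1 + R_2 + R_3 = 199 Ω

199 Ω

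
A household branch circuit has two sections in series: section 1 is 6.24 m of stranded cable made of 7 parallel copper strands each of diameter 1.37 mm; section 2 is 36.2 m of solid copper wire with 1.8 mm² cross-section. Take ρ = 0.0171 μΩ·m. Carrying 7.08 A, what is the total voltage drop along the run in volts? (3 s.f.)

ρ = 0.0171 μΩ·m = 1.71×10^-8 Ω·m
Section 1: A_strand = π(6.8500e-04)² = 1.474e-06 m²; R₁ = ρL/(N·A_s) = (1.71×10^-8)(6.24)/(7×1.474e-06) = 0.01034 Ω
Section 2: A = 1.8 mm² = 1.800e-06 m²
R₂ = (1.71×10^-8)(36.2)/(1.800e-06) = 0.3439 Ω
R = R₁ + R₂ = 0.3542 Ω
V = IR = 7.08 × 0.3542 = 2.51 V

2.51 V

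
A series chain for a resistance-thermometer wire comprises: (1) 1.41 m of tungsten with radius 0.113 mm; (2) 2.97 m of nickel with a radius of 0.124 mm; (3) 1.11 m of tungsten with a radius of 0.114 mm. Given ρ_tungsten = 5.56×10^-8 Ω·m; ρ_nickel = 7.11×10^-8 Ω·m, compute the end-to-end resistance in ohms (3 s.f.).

Seg 1: A = πr² = π(1.1300e-04 m)² = 4.011e-08 m²
R_1 = (5.56×10^-8)(1.41)/(4.011e-08) = 1.954 Ω
Seg 2: A = πr² = π(1.2400e-04 m)² = 4.831e-08 m²
R_2 = (7.11×10^-8)(2.97)/(4.831e-08) = 4.372 Ω
Seg 3: A = πr² = π(1.1400e-04 m)² = 4.083e-08 m²
R_3 = (5.56×10^-8)(1.11)/(4.083e-08) = 1.512 Ω
R_total = R_1 + R_2 + R_3 = 7.84 Ω

7.84 Ω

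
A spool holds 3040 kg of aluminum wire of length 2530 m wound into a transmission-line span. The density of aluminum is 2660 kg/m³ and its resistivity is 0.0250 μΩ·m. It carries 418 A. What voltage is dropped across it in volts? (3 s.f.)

ρ = 0.0250 μΩ·m = 2.50×10^-8 Ω·m
A = m/(density·L) = 3040/(2660×2530) = 4.5172e-04 m²
R = ρL/A = (2.50×10^-8)(2530)/(4.5172e-04) = 0.14 Ω
V = IR = 418 × 0.14 = 58.5 V

58.5 V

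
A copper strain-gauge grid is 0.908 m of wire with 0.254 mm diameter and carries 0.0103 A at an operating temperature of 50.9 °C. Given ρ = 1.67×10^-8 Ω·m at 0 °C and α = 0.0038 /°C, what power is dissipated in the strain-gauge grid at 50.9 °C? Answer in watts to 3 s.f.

A = π(d/2)² = π(1.2700e-04 m)² = 5.067e-08 m²
R₍0₎ = ρL/A = (1.67×10^-8)(0.908)/(5.067e-08) = 0.2993 Ω
R₍50.9₎ = R₍0₎(1 + αΔT) = 0.2993 × (1 + 0.0038×50.9) = 0.3571 Ω
P = I²R = (0.0103)² × 0.3571 = 3.79×10^-5 W

3.79×10^-5 W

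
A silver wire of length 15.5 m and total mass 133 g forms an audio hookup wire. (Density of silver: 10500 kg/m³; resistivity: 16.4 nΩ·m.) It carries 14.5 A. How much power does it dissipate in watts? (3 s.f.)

ρ = 16.4 nΩ·m = 1.64×10^-8 Ω·m
A = m/(density·L) = 0.133/(10500×15.5) = 8.1720e-07 m²
R = ρL/A = (1.64×10^-8)(15.5)/(8.1720e-07) = 0.3111 Ω
P = I²R = (14.5)² × 0.3111 = 65.4 W

65.4 W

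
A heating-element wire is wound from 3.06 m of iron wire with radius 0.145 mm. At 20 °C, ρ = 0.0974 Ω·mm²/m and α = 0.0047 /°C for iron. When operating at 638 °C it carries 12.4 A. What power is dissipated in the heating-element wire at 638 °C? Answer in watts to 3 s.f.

ρ = 0.0974 Ω·mm²/m = 9.74×10^-8 Ω·m
A = πr² = π(1.4500e-04 m)² = 6.605e-08 m²
R₍20₎ = ρL/A = (9.74×10^-8)(3.06)/(6.605e-08) = 4.512 Ω
R₍638₎ = R₍20₎(1 + αΔT) = 4.512 × (1 + 0.0047×618) = 17.62 Ω
P = I²R = (12.4)² × 17.62 = 2710 W

2710 W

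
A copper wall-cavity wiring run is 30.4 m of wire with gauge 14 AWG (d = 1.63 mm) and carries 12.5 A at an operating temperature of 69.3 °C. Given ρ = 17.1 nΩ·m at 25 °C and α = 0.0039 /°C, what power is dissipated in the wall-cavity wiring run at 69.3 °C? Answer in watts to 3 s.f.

ρ = 17.1 nΩ·m = 1.71×10^-8 Ω·m
A = π(1.63/2 mm)² = π(8.1500e-04 m)² = 2.087e-06 m²
R₍25₎ = ρL/A = (1.71×10^-8)(30.4)/(2.087e-06) = 0.2491 Ω
R₍69.3₎ = R₍25₎(1 + αΔT) = 0.2491 × (1 + 0.0039×44.3) = 0.2922 Ω
P = I²R = (12.5)² × 0.2922 = 45.6 W

45.6 W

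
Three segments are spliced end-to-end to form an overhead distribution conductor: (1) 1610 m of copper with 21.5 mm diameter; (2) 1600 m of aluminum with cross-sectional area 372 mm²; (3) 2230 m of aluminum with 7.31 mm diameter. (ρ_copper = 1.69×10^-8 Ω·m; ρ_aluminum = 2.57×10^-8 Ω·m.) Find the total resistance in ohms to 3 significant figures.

Seg 1: A = π(d/2)² = π(1.0750e-02 m)² = 3.631e-04 m²
R_1 = (1.69×10^-8)(1610)/(3.631e-04) = 0.07495 Ω
Seg 2: A = 372 mm² = 3.720e-04 m²
R_2 = (2.57×10^-8)(1600)/(3.720e-04) = 0.1105 Ω
Seg 3: A = π(d/2)² = π(3.6550e-03 m)² = 4.197e-05 m²
R_3 = (2.57×10^-8)(2230)/(4.197e-05) = 1.366 Ω
R_total = R_1 + R_2 + R_3 = 1.55 Ω

1.55 Ω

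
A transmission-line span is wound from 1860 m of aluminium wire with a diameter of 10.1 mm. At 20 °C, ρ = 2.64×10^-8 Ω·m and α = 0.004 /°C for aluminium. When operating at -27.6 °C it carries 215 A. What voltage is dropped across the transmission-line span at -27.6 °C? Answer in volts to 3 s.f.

A = π(d/2)² = π(5.0500e-03 m)² = 8.012e-05 m²
R₍20₎ = ρL/A = (2.64×10^-8)(1860)/(8.012e-05) = 0.6129 Ω
R₍-27.6₎ = R₍20₎(1 + αΔT) = 0.6129 × (1 + 0.004×-47.6) = 0.4962 Ω
V = IR = 215 × 0.4962 = 107 V

107 V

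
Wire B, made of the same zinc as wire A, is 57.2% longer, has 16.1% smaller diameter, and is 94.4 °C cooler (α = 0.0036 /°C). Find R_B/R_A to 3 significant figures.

1.47

R ∝ ρL/d² with ρ ∝ (1+αΔT), so R_B/R_A = (1 + 57.2/100) × (1 − 16.1/100)⁻² × (1 − 0.0036×94.4)
= 1.572 × 1.421 × 0.6602 = 1.47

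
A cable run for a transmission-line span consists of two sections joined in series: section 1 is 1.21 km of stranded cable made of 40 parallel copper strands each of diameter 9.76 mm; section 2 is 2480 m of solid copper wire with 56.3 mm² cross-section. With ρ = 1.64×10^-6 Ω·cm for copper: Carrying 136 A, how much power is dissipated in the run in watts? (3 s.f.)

ρ = 1.64×10^-6 Ω·cm = 1.64×10^-8 Ω·m
Section 1: A_strand = π(4.8800e-03)² = 7.482e-05 m²; R₁ = ρL/(N·A_s) = (1.64×10^-8)(1210)/(40×7.482e-05) = 0.006631 Ω
Section 2: A = 56.3 mm² = 5.630e-05 m²
R₂ = (1.64×10^-8)(2480)/(5.630e-05) = 0.7224 Ω
R = R₁ + R₂ = 0.729 Ω
P = I²R = (136)² × 0.729 = 13500 W

13500 W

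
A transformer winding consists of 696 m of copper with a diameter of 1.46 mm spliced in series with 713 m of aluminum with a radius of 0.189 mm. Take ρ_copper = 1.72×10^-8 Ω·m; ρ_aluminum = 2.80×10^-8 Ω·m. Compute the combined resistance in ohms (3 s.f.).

185 Ω

Segment 1: A = π(d/2)² = π(7.3000e-04 m)² = 1.674e-06 m²
R₁ = ρL/A = (1.72×10^-8)(696)/(1.674e-06) = 7.151 Ω
Segment 2: A = πr² = π(1.8900e-04 m)² = 1.122e-07 m²
R₂ = (2.80×10^-8)(713)/(1.122e-07) = 177.9 Ω
R = R₁ + R₂ = 185 Ω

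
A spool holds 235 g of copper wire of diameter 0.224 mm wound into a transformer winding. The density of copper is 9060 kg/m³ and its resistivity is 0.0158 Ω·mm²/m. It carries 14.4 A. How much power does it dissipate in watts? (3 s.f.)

54700 W

ρ = 0.0158 Ω·mm²/m = 1.58×10^-8 Ω·m
A = π(d/2)² = π(1.1200e-04 m)² = 3.9408e-08 m²
L = m/(density·A) = 0.235/(9060×3.9408e-08) = 658.2 m
R = ρL/A = (1.58×10^-8)(658.2)/(3.9408e-08) = 263.9 Ω
P = I²R = (14.4)² × 263.9 = 54700 W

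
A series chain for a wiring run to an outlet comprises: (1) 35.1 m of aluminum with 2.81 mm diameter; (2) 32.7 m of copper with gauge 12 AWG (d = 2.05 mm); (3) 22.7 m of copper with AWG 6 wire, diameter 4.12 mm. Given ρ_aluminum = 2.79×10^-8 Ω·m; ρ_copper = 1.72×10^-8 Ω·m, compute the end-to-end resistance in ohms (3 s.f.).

0.358 Ω

Seg 1: A = π(d/2)² = π(1.4050e-03 m)² = 6.202e-06 m²
R_1 = (2.79×10^-8)(35.1)/(6.202e-06) = 0.1579 Ω
Seg 2: A = π(2.05/2 mm)² = π(1.0250e-03 m)² = 3.301e-06 m²
R_2 = (1.72×10^-8)(32.7)/(3.301e-06) = 0.1704 Ω
Seg 3: A = π(4.12/2 mm)² = π(2.0600e-03 m)² = 1.333e-05 m²
R_3 = (1.72×10^-8)(22.7)/(1.333e-05) = 0.02929 Ω
R_total = R_1 + R_2 + R_3 = 0.358 Ω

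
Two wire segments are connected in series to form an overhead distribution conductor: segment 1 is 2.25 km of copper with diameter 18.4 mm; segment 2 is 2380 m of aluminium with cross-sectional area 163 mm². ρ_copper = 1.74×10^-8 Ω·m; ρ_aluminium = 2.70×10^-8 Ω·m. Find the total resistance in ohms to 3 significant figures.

0.541 Ω

Segment 1: A = π(d/2)² = π(9.2000e-03 m)² = 2.659e-04 m²
R₁ = ρL/A = (1.74×10^-8)(2250)/(2.659e-04) = 0.1472 Ω
Segment 2: A = 163 mm² = 1.630e-04 m²
R₂ = (2.70×10^-8)(2380)/(1.630e-04) = 0.3942 Ω
R = R₁ + R₂ = 0.541 Ω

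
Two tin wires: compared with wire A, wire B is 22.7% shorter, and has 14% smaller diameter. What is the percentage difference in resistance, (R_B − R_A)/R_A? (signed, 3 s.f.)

4.52%

R ∝ L/d², so R_B/R_A = (1 − 22.7/100) × (1 − 14/100)⁻²
= 0.773 × 1.352 = 1.045
(R_B − R_A)/R_A = 1.045 − 1 = 4.52%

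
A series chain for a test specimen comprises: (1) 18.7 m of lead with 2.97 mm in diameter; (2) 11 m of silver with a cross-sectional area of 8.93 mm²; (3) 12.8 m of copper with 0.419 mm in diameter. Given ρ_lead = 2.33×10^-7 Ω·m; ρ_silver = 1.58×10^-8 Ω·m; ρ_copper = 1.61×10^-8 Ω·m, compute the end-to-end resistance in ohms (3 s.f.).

Seg 1: A = π(d/2)² = π(1.4850e-03 m)² = 6.928e-06 m²
R_1 = (2.33×10^-7)(18.7)/(6.928e-06) = 0.6289 Ω
Seg 2: A = 8.93 mm² = 8.930e-06 m²
R_2 = (1.58×10^-8)(11)/(8.930e-06) = 0.01946 Ω
Seg 3: A = π(d/2)² = π(2.0950e-04 m)² = 1.379e-07 m²
R_3 = (1.61×10^-8)(12.8)/(1.379e-07) = 1.495 Ω
R_total = R_1 + R_2 + R_3 = 2.14 Ω

2.14 Ω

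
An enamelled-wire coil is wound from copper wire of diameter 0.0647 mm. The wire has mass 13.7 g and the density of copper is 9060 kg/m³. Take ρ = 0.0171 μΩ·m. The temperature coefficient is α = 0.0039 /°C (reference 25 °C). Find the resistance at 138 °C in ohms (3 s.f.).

3450 Ω

ρ = 0.0171 μΩ·m = 1.71×10^-8 Ω·m
A = π(d/2)² = π(3.2350e-05 m)² = 3.2877e-09 m²
L = m/(density·A) = 0.0137/(9060×3.2877e-09) = 459.9 m
R = ρL/A = (1.71×10^-8)(459.9)/(3.2877e-09) = 2392 Ω
R(138 °C) = 2392 × (1 + 0.0039×113) = 3450 Ω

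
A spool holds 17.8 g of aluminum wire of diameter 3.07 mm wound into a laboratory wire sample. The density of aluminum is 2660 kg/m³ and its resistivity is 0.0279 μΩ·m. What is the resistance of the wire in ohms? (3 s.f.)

ρ = 0.0279 μΩ·m = 2.79×10^-8 Ω·m
A = π(d/2)² = π(1.5350e-03 m)² = 7.4023e-06 m²
L = m/(density·A) = 0.0178/(2660×7.4023e-06) = 0.904 m
R = ρL/A = (2.79×10^-8)(0.904)/(7.4023e-06) = 0.00341 Ω

0.00341 Ω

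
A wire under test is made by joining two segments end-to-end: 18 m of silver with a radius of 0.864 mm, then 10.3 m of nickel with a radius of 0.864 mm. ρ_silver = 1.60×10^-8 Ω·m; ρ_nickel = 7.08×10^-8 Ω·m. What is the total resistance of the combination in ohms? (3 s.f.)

0.434 Ω

Segment 1: A = πr² = π(8.6400e-04 m)² = 2.345e-06 m²
R₁ = ρL/A = (1.60×10^-8)(18)/(2.345e-06) = 0.1228 Ω
R₂ = (7.08×10^-8)(10.3)/(2.345e-06) = 0.311 Ω
R = R₁ + R₂ = 0.434 Ω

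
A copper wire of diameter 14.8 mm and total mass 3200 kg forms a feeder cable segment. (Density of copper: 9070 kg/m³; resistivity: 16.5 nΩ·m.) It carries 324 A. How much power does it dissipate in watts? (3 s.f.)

20600 W

ρ = 16.5 nΩ·m = 1.65×10^-8 Ω·m
A = π(d/2)² = π(7.4000e-03 m)² = 1.7203e-04 m²
L = m/(density·A) = 3200/(9070×1.7203e-04) = 2051 m
R = ρL/A = (1.65×10^-8)(2051)/(1.7203e-04) = 0.1967 Ω
P = I²R = (324)² × 0.1967 = 20600 W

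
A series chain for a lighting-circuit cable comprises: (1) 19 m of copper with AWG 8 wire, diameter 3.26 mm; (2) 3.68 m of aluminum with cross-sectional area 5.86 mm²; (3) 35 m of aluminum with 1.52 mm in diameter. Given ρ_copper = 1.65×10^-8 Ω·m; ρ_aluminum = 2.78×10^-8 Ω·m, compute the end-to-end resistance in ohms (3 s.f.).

Seg 1: A = π(3.26/2 mm)² = π(1.6300e-03 m)² = 8.347e-06 m²
R_1 = (1.65×10^-8)(19)/(8.347e-06) = 0.03756 Ω
Seg 2: A = 5.86 mm² = 5.860e-06 m²
R_2 = (2.78×10^-8)(3.68)/(5.860e-06) = 0.01746 Ω
Seg 3: A = π(d/2)² = π(7.6000e-04 m)² = 1.815e-06 m²
R_3 = (2.78×10^-8)(35)/(1.815e-06) = 0.5362 Ω
R_total = R_1 + R_2 + R_3 = 0.591 Ω

0.591 Ω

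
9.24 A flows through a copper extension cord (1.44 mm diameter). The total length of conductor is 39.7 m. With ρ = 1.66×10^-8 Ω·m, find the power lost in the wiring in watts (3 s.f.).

A = π(d/2)² = π(7.2000e-04 m)² = 1.629e-06 m²
R = ρL/A = (1.66×10^-8)(39.7)/(1.629e-06) = 0.4047 Ω
P = I²R = (9.24)² × 0.4047 = 34.5 W

34.5 W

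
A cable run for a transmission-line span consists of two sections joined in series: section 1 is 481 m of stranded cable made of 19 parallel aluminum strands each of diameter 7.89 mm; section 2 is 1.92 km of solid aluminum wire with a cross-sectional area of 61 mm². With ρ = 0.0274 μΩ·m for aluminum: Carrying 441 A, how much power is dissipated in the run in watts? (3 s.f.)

1.70×10^5 W

ρ = 0.0274 μΩ·m = 2.74×10^-8 Ω·m
Section 1: A_strand = π(3.9450e-03)² = 4.889e-05 m²; R₁ = ρL/(N·A_s) = (2.74×10^-8)(481)/(19×4.889e-05) = 0.01419 Ω
Section 2: A = 61 mm² = 6.100e-05 m²
R₂ = (2.74×10^-8)(1920)/(6.100e-05) = 0.8624 Ω
R = R₁ + R₂ = 0.8766 Ω
P = I²R = (441)² × 0.8766 = 1.70×10^5 W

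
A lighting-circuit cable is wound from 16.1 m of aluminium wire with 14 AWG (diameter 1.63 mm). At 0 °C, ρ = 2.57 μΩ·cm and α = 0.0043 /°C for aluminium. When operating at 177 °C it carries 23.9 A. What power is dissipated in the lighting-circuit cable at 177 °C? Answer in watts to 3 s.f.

199 W

ρ = 2.57 μΩ·cm = 2.57×10^-8 Ω·m
A = π(1.63/2 mm)² = π(8.1500e-04 m)² = 2.087e-06 m²
R₍0₎ = ρL/A = (2.57×10^-8)(16.1)/(2.087e-06) = 0.1983 Ω
R₍177₎ = R₍0₎(1 + αΔT) = 0.1983 × (1 + 0.0043×177) = 0.3492 Ω
P = I²R = (23.9)² × 0.3492 = 199 W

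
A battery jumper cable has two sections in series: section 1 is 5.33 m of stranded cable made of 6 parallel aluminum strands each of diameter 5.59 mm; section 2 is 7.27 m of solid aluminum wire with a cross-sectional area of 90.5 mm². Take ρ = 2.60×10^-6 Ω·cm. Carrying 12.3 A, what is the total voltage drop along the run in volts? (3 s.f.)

0.0373 V

ρ = 2.60×10^-6 Ω·cm = 2.60×10^-8 Ω·m
Section 1: A_strand = π(2.7950e-03)² = 2.454e-05 m²; R₁ = ρL/(N·A_s) = (2.60×10^-8)(5.33)/(6×2.454e-05) = 9.411×10^-4 Ω
Section 2: A = 90.5 mm² = 9.050e-05 m²
R₂ = (2.60×10^-8)(7.27)/(9.050e-05) = 0.002089 Ω
R = R₁ + R₂ = 0.00303 Ω
V = IR = 12.3 × 0.00303 = 0.0373 V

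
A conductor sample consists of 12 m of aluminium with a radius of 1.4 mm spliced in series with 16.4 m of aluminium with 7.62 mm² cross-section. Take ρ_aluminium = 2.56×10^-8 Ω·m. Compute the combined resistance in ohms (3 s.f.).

0.105 Ω

Segment 1: A = πr² = π(1.4000e-03 m)² = 6.158e-06 m²
R₁ = ρL/A = (2.56×10^-8)(12)/(6.158e-06) = 0.04989 Ω
Segment 2: A = 7.62 mm² = 7.620e-06 m²
R₂ = (2.56×10^-8)(16.4)/(7.620e-06) = 0.0551 Ω
R = R₁ + R₂ = 0.105 Ω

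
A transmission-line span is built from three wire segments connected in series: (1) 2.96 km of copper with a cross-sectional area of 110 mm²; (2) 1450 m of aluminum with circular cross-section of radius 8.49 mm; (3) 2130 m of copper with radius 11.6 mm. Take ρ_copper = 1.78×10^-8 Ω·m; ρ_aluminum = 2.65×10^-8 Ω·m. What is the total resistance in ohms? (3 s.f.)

Seg 1: A = 110 mm² = 1.100e-04 m²
R_1 = (1.78×10^-8)(2960)/(1.100e-04) = 0.479 Ω
Seg 2: A = πr² = π(8.4900e-03 m)² = 2.264e-04 m²
R_2 = (2.65×10^-8)(1450)/(2.264e-04) = 0.1697 Ω
Seg 3: A = πr² = π(1.1600e-02 m)² = 4.227e-04 m²
R_3 = (1.78×10^-8)(2130)/(4.227e-04) = 0.08969 Ω
R_total = R_1 + R_2 + R_3 = 0.738 Ω

0.738 Ω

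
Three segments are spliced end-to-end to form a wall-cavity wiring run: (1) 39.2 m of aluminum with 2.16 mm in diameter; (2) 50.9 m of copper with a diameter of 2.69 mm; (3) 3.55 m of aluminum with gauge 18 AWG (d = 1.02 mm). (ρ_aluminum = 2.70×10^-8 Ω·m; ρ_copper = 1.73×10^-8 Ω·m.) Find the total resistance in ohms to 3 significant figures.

0.561 Ω

Seg 1: A = π(d/2)² = π(1.0800e-03 m)² = 3.664e-06 m²
R_1 = (2.70×10^-8)(39.2)/(3.664e-06) = 0.2888 Ω
Seg 2: A = π(d/2)² = π(1.3450e-03 m)² = 5.683e-06 m²
R_2 = (1.73×10^-8)(50.9)/(5.683e-06) = 0.1549 Ω
Seg 3: A = π(1.02/2 mm)² = π(5.1000e-04 m)² = 8.171e-07 m²
R_3 = (2.70×10^-8)(3.55)/(8.171e-07) = 0.1173 Ω
R_total = R_1 + R_2 + R_3 = 0.561 Ω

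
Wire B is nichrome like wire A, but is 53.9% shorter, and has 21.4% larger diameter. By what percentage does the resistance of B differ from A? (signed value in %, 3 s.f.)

R ∝ L/d², so R_B/R_A = (1 − 53.9/100) × (1 + 21.4/100)⁻²
= 0.461 × 0.6785 = 0.3128
(R_B − R_A)/R_A = 0.3128 − 1 = -68.7%

-68.7%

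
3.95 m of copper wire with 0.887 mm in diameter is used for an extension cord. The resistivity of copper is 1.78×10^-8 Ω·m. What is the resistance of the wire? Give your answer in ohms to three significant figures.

A = π(d/2)² = π(4.4350e-04 m)² = 6.179e-07 m²
R = ρL/A = (1.78×10^-8)(3.95 m)/(6.179e-07 m²) = 0.114 Ω

0.114 Ω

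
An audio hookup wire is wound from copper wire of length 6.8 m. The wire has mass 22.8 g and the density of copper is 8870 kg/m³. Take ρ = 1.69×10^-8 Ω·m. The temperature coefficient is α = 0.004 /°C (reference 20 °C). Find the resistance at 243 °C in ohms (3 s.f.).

0.575 Ω

A = m/(density·L) = 0.0228/(8870×6.8) = 3.7801e-07 m²
R = ρL/A = (1.69×10^-8)(6.8)/(3.7801e-07) = 0.304 Ω
R(243 °C) = 0.304 × (1 + 0.004×223) = 0.575 Ω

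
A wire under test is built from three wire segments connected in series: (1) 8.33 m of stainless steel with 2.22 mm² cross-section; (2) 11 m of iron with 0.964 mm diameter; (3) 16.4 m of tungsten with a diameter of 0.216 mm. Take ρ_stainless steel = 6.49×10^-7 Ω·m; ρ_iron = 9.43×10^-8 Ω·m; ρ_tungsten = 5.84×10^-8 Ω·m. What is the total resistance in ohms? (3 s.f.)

Seg 1: A = 2.22 mm² = 2.220e-06 m²
R_1 = (6.49×10^-7)(8.33)/(2.220e-06) = 2.435 Ω
Seg 2: A = π(d/2)² = π(4.8200e-04 m)² = 7.299e-07 m²
R_2 = (9.43×10^-8)(11)/(7.299e-07) = 1.421 Ω
Seg 3: A = π(d/2)² = π(1.0800e-04 m)² = 3.664e-08 m²
R_3 = (5.84×10^-8)(16.4)/(3.664e-08) = 26.14 Ω
R_total = R_1 + R_2 + R_3 = 30.0 Ω

30.0 Ω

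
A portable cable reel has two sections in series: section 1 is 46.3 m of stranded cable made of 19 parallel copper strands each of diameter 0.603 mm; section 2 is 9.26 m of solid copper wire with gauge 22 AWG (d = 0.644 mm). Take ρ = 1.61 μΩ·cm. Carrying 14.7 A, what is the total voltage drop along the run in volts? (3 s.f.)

ρ = 1.61 μΩ·cm = 1.61×10^-8 Ω·m
Section 1: A_strand = π(3.0150e-04)² = 2.856e-07 m²; R₁ = ρL/(N·A_s) = (1.61×10^-8)(46.3)/(19×2.856e-07) = 0.1374 Ω
Section 2: A = π(0.644/2 mm)² = π(3.2200e-04 m)² = 3.257e-07 m²
R₂ = (1.61×10^-8)(9.26)/(3.257e-07) = 0.4577 Ω
R = R₁ + R₂ = 0.5951 Ω
V = IR = 14.7 × 0.5951 = 8.75 V

8.75 V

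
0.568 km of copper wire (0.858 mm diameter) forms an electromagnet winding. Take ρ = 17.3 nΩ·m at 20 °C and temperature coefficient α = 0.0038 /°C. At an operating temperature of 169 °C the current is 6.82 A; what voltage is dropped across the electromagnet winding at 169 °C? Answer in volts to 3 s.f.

182 V

ρ = 17.3 nΩ·m = 1.73×10^-8 Ω·m
A = π(d/2)² = π(4.2900e-04 m)² = 5.782e-07 m²
R₍20₎ = ρL/A = (1.73×10^-8)(568)/(5.782e-07) = 17 Ω
R₍169₎ = R₍20₎(1 + αΔT) = 17 × (1 + 0.0038×149) = 26.62 Ω
V = IR = 6.82 × 26.62 = 182 V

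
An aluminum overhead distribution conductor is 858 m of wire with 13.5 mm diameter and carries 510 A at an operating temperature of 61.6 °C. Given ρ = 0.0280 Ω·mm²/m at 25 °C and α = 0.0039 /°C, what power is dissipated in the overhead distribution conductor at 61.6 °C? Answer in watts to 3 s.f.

49900 W

ρ = 0.0280 Ω·mm²/m = 2.80×10^-8 Ω·m
A = π(d/2)² = π(6.7500e-03 m)² = 1.431e-04 m²
R₍25₎ = ρL/A = (2.80×10^-8)(858)/(1.431e-04) = 0.1678 Ω
R₍61.6₎ = R₍25₎(1 + αΔT) = 0.1678 × (1 + 0.0039×36.6) = 0.1918 Ω
P = I²R = (510)² × 0.1918 = 49900 W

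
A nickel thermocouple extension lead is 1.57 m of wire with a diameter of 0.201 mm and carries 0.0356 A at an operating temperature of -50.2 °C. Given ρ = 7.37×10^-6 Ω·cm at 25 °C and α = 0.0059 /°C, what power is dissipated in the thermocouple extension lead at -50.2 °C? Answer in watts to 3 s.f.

0.00257 W

ρ = 7.37×10^-6 Ω·cm = 7.37×10^-8 Ω·m
A = π(d/2)² = π(1.0050e-04 m)² = 3.173e-08 m²
R₍25₎ = ρL/A = (7.37×10^-8)(1.57)/(3.173e-08) = 3.647 Ω
R₍-50.2₎ = R₍25₎(1 + αΔT) = 3.647 × (1 + 0.0059×-75.2) = 2.029 Ω
P = I²R = (0.0356)² × 2.029 = 0.00257 W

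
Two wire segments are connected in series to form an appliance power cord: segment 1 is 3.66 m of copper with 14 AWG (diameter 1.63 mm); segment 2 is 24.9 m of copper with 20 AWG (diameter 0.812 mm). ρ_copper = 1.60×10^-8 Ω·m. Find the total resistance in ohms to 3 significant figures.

0.797 Ω

Segment 1: A = π(1.63/2 mm)² = π(8.1500e-04 m)² = 2.087e-06 m²
R₁ = ρL/A = (1.60×10^-8)(3.66)/(2.087e-06) = 0.02806 Ω
Segment 2: A = π(0.812/2 mm)² = π(4.0600e-04 m)² = 5.178e-07 m²
R₂ = (1.60×10^-8)(24.9)/(5.178e-07) = 0.7693 Ω
R = R₁ + R₂ = 0.797 Ω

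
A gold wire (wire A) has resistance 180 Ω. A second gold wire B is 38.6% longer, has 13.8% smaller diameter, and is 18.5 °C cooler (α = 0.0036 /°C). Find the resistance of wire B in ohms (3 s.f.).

313 Ω

R ∝ ρL/d² with ρ ∝ (1+αΔT), so R_B/R_A = (1 + 38.6/100) × (1 − 13.8/100)⁻² × (1 − 0.0036×18.5)
= 1.386 × 1.346 × 0.9334 = 1.741
R_B = 1.741 × 180 = 313 Ω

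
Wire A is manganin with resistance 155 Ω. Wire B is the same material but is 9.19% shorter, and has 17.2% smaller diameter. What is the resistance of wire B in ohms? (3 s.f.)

205 Ω

R ∝ L/d², so R_B/R_A = (1 − 9.19/100) × (1 − 17.2/100)⁻²
= 0.9081 × 1.459 = 1.325
R_B = 1.325 × 155 = 205 Ω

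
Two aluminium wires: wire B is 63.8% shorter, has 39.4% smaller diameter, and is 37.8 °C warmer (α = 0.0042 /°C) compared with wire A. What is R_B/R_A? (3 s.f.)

R ∝ ρL/d² with ρ ∝ (1+αΔT), so R_B/R_A = (1 − 63.8/100) × (1 − 39.4/100)⁻² × (1 + 0.0042×37.8)
= 0.362 × 2.723 × 1.159 = 1.14

1.14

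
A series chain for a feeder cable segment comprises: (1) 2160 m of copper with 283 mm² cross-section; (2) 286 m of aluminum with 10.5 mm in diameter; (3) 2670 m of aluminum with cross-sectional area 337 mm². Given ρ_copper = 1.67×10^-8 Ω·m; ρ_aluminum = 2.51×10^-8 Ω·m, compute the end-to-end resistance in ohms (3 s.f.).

0.409 Ω

Seg 1: A = 283 mm² = 2.830e-04 m²
R_1 = (1.67×10^-8)(2160)/(2.830e-04) = 0.1275 Ω
Seg 2: A = π(d/2)² = π(5.2500e-03 m)² = 8.659e-05 m²
R_2 = (2.51×10^-8)(286)/(8.659e-05) = 0.0829 Ω
Seg 3: A = 337 mm² = 3.370e-04 m²
R_3 = (2.51×10^-8)(2670)/(3.370e-04) = 0.1989 Ω
R_total = R_1 + R_2 + R_3 = 0.409 Ω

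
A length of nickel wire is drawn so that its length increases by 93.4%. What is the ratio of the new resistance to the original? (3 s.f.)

k = 1 + 93.4/100 = 1.934; volume constant ⇒ A' = A/k, so R' = k²R.
Factor = 3.74

3.74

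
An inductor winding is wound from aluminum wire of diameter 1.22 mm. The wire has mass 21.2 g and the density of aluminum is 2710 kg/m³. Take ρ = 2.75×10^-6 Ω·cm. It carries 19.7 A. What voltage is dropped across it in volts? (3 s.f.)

ρ = 2.75×10^-6 Ω·cm = 2.75×10^-8 Ω·m
A = π(d/2)² = π(6.1000e-04 m)² = 1.1690e-06 m²
L = m/(density·A) = 0.0212/(2710×1.1690e-06) = 6.692 m
R = ρL/A = (2.75×10^-8)(6.692)/(1.1690e-06) = 0.1574 Ω
V = IR = 19.7 × 0.1574 = 3.10 V

3.10 V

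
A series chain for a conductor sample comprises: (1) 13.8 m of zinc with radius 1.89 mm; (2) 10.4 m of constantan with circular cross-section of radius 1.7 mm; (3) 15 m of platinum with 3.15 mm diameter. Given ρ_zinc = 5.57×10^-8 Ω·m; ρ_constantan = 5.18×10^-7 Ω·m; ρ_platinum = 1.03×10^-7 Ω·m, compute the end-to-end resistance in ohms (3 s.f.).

0.860 Ω

Seg 1: A = πr² = π(1.8900e-03 m)² = 1.122e-05 m²
R_1 = (5.57×10^-8)(13.8)/(1.122e-05) = 0.0685 Ω
Seg 2: A = πr² = π(1.7000e-03 m)² = 9.079e-06 m²
R_2 = (5.18×10^-7)(10.4)/(9.079e-06) = 0.5934 Ω
Seg 3: A = π(d/2)² = π(1.5750e-03 m)² = 7.793e-06 m²
R_3 = (1.03×10^-7)(15)/(7.793e-06) = 0.1983 Ω
R_total = R_1 + R_2 + R_3 = 0.860 Ω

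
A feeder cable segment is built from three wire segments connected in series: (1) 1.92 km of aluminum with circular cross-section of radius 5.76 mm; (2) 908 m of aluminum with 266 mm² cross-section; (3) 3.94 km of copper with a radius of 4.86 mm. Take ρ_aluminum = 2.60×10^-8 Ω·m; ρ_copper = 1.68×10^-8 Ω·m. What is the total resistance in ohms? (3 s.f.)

Seg 1: A = πr² = π(5.7600e-03 m)² = 1.042e-04 m²
R_1 = (2.60×10^-8)(1920)/(1.042e-04) = 0.4789 Ω
Seg 2: A = 266 mm² = 2.660e-04 m²
R_2 = (2.60×10^-8)(908)/(2.660e-04) = 0.08875 Ω
Seg 3: A = πr² = π(4.8600e-03 m)² = 7.420e-05 m²
R_3 = (1.68×10^-8)(3940)/(7.420e-05) = 0.892 Ω
R_total = R_1 + R_2 + R_3 = 1.46 Ω

1.46 Ω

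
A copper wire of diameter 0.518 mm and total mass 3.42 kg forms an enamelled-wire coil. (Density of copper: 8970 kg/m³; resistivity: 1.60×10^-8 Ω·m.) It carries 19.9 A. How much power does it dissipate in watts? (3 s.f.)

A = π(d/2)² = π(2.5900e-04 m)² = 2.1074e-07 m²
L = m/(density·A) = 3.42/(8970×2.1074e-07) = 1809 m
R = ρL/A = (1.60×10^-8)(1809)/(2.1074e-07) = 137.4 Ω
P = I²R = (19.9)² × 137.4 = 54400 W

54400 W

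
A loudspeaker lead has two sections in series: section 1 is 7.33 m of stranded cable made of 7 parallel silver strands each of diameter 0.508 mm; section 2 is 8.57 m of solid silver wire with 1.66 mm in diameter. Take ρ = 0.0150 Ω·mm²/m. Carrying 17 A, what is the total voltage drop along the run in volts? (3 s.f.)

2.33 V

ρ = 0.0150 Ω·mm²/m = 1.50×10^-8 Ω·m
Section 1: A_strand = π(2.5400e-04)² = 2.027e-07 m²; R₁ = ρL/(N·A_s) = (1.50×10^-8)(7.33)/(7×2.027e-07) = 0.0775 Ω
Section 2: A = π(d/2)² = π(8.3000e-04 m)² = 2.164e-06 m²
R₂ = (1.50×10^-8)(8.57)/(2.164e-06) = 0.0594 Ω
R = R₁ + R₂ = 0.1369 Ω
V = IR = 17 × 0.1369 = 2.33 V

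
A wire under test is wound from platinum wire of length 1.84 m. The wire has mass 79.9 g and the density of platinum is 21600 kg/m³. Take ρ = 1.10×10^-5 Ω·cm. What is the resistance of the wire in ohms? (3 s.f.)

ρ = 1.10×10^-5 Ω·cm = 1.10×10^-7 Ω·m
A = m/(density·L) = 0.0799/(21600×1.84) = 2.0104e-06 m²
R = ρL/A = (1.10×10^-7)(1.84)/(2.0104e-06) = 0.101 Ω

0.101 Ω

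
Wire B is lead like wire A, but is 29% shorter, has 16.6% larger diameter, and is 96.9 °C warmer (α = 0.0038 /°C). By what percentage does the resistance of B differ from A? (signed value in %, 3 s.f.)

-28.5%

R ∝ ρL/d² with ρ ∝ (1+αΔT), so R_B/R_A = (1 − 29/100) × (1 + 16.6/100)⁻² × (1 + 0.0038×96.9)
= 0.71 × 0.7355 × 1.368 = 0.7145
(R_B − R_A)/R_A = 0.7145 − 1 = -28.5%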